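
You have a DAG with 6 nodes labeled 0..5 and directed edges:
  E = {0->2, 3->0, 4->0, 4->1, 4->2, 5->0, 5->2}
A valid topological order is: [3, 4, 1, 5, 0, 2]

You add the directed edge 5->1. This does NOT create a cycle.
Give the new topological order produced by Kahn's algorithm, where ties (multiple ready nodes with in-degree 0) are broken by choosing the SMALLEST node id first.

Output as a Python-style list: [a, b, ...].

Old toposort: [3, 4, 1, 5, 0, 2]
Added edge: 5->1
Position of 5 (3) > position of 1 (2). Must reorder: 5 must now come before 1.
Run Kahn's algorithm (break ties by smallest node id):
  initial in-degrees: [3, 2, 3, 0, 0, 0]
  ready (indeg=0): [3, 4, 5]
  pop 3: indeg[0]->2 | ready=[4, 5] | order so far=[3]
  pop 4: indeg[0]->1; indeg[1]->1; indeg[2]->2 | ready=[5] | order so far=[3, 4]
  pop 5: indeg[0]->0; indeg[1]->0; indeg[2]->1 | ready=[0, 1] | order so far=[3, 4, 5]
  pop 0: indeg[2]->0 | ready=[1, 2] | order so far=[3, 4, 5, 0]
  pop 1: no out-edges | ready=[2] | order so far=[3, 4, 5, 0, 1]
  pop 2: no out-edges | ready=[] | order so far=[3, 4, 5, 0, 1, 2]
  Result: [3, 4, 5, 0, 1, 2]

Answer: [3, 4, 5, 0, 1, 2]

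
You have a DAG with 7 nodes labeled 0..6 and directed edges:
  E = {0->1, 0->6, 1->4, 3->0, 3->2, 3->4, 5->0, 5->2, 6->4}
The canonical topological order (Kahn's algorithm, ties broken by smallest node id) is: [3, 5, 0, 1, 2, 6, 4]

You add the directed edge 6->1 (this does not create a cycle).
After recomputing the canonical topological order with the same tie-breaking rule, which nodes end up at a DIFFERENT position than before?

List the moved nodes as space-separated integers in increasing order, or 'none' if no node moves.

Old toposort: [3, 5, 0, 1, 2, 6, 4]
Added edge 6->1
Recompute Kahn (smallest-id tiebreak):
  initial in-degrees: [2, 2, 2, 0, 3, 0, 1]
  ready (indeg=0): [3, 5]
  pop 3: indeg[0]->1; indeg[2]->1; indeg[4]->2 | ready=[5] | order so far=[3]
  pop 5: indeg[0]->0; indeg[2]->0 | ready=[0, 2] | order so far=[3, 5]
  pop 0: indeg[1]->1; indeg[6]->0 | ready=[2, 6] | order so far=[3, 5, 0]
  pop 2: no out-edges | ready=[6] | order so far=[3, 5, 0, 2]
  pop 6: indeg[1]->0; indeg[4]->1 | ready=[1] | order so far=[3, 5, 0, 2, 6]
  pop 1: indeg[4]->0 | ready=[4] | order so far=[3, 5, 0, 2, 6, 1]
  pop 4: no out-edges | ready=[] | order so far=[3, 5, 0, 2, 6, 1, 4]
New canonical toposort: [3, 5, 0, 2, 6, 1, 4]
Compare positions:
  Node 0: index 2 -> 2 (same)
  Node 1: index 3 -> 5 (moved)
  Node 2: index 4 -> 3 (moved)
  Node 3: index 0 -> 0 (same)
  Node 4: index 6 -> 6 (same)
  Node 5: index 1 -> 1 (same)
  Node 6: index 5 -> 4 (moved)
Nodes that changed position: 1 2 6

Answer: 1 2 6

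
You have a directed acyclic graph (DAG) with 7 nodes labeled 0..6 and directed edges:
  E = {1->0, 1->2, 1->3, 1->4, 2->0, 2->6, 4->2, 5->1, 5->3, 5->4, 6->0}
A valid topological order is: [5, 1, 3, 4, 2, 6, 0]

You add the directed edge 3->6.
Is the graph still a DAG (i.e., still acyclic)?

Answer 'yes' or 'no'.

Answer: yes

Derivation:
Given toposort: [5, 1, 3, 4, 2, 6, 0]
Position of 3: index 2; position of 6: index 5
New edge 3->6: forward
Forward edge: respects the existing order. Still a DAG, same toposort still valid.
Still a DAG? yes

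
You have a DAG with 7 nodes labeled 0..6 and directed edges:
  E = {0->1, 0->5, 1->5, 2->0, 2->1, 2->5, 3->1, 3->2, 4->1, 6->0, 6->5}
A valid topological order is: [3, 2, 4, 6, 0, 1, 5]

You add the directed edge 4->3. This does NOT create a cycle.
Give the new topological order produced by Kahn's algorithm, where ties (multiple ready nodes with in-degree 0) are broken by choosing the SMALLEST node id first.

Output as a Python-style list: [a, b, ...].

Old toposort: [3, 2, 4, 6, 0, 1, 5]
Added edge: 4->3
Position of 4 (2) > position of 3 (0). Must reorder: 4 must now come before 3.
Run Kahn's algorithm (break ties by smallest node id):
  initial in-degrees: [2, 4, 1, 1, 0, 4, 0]
  ready (indeg=0): [4, 6]
  pop 4: indeg[1]->3; indeg[3]->0 | ready=[3, 6] | order so far=[4]
  pop 3: indeg[1]->2; indeg[2]->0 | ready=[2, 6] | order so far=[4, 3]
  pop 2: indeg[0]->1; indeg[1]->1; indeg[5]->3 | ready=[6] | order so far=[4, 3, 2]
  pop 6: indeg[0]->0; indeg[5]->2 | ready=[0] | order so far=[4, 3, 2, 6]
  pop 0: indeg[1]->0; indeg[5]->1 | ready=[1] | order so far=[4, 3, 2, 6, 0]
  pop 1: indeg[5]->0 | ready=[5] | order so far=[4, 3, 2, 6, 0, 1]
  pop 5: no out-edges | ready=[] | order so far=[4, 3, 2, 6, 0, 1, 5]
  Result: [4, 3, 2, 6, 0, 1, 5]

Answer: [4, 3, 2, 6, 0, 1, 5]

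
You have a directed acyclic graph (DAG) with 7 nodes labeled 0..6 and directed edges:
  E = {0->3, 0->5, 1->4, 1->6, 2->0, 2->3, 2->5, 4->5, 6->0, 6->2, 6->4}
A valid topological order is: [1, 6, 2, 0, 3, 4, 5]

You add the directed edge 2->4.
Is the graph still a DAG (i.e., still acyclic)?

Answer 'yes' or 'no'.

Given toposort: [1, 6, 2, 0, 3, 4, 5]
Position of 2: index 2; position of 4: index 5
New edge 2->4: forward
Forward edge: respects the existing order. Still a DAG, same toposort still valid.
Still a DAG? yes

Answer: yes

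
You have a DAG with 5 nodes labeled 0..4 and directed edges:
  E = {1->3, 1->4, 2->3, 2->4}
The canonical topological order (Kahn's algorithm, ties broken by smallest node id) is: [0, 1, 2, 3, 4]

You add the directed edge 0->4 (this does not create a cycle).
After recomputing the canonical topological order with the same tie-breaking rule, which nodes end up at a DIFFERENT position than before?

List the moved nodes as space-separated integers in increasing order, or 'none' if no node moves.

Answer: none

Derivation:
Old toposort: [0, 1, 2, 3, 4]
Added edge 0->4
Recompute Kahn (smallest-id tiebreak):
  initial in-degrees: [0, 0, 0, 2, 3]
  ready (indeg=0): [0, 1, 2]
  pop 0: indeg[4]->2 | ready=[1, 2] | order so far=[0]
  pop 1: indeg[3]->1; indeg[4]->1 | ready=[2] | order so far=[0, 1]
  pop 2: indeg[3]->0; indeg[4]->0 | ready=[3, 4] | order so far=[0, 1, 2]
  pop 3: no out-edges | ready=[4] | order so far=[0, 1, 2, 3]
  pop 4: no out-edges | ready=[] | order so far=[0, 1, 2, 3, 4]
New canonical toposort: [0, 1, 2, 3, 4]
Compare positions:
  Node 0: index 0 -> 0 (same)
  Node 1: index 1 -> 1 (same)
  Node 2: index 2 -> 2 (same)
  Node 3: index 3 -> 3 (same)
  Node 4: index 4 -> 4 (same)
Nodes that changed position: none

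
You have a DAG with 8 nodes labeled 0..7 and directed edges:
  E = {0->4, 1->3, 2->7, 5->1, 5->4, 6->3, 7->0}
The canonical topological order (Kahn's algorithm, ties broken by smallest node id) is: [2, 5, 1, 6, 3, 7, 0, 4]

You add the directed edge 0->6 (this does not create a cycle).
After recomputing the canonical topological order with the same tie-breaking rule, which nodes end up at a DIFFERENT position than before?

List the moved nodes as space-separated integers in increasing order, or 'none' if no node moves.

Old toposort: [2, 5, 1, 6, 3, 7, 0, 4]
Added edge 0->6
Recompute Kahn (smallest-id tiebreak):
  initial in-degrees: [1, 1, 0, 2, 2, 0, 1, 1]
  ready (indeg=0): [2, 5]
  pop 2: indeg[7]->0 | ready=[5, 7] | order so far=[2]
  pop 5: indeg[1]->0; indeg[4]->1 | ready=[1, 7] | order so far=[2, 5]
  pop 1: indeg[3]->1 | ready=[7] | order so far=[2, 5, 1]
  pop 7: indeg[0]->0 | ready=[0] | order so far=[2, 5, 1, 7]
  pop 0: indeg[4]->0; indeg[6]->0 | ready=[4, 6] | order so far=[2, 5, 1, 7, 0]
  pop 4: no out-edges | ready=[6] | order so far=[2, 5, 1, 7, 0, 4]
  pop 6: indeg[3]->0 | ready=[3] | order so far=[2, 5, 1, 7, 0, 4, 6]
  pop 3: no out-edges | ready=[] | order so far=[2, 5, 1, 7, 0, 4, 6, 3]
New canonical toposort: [2, 5, 1, 7, 0, 4, 6, 3]
Compare positions:
  Node 0: index 6 -> 4 (moved)
  Node 1: index 2 -> 2 (same)
  Node 2: index 0 -> 0 (same)
  Node 3: index 4 -> 7 (moved)
  Node 4: index 7 -> 5 (moved)
  Node 5: index 1 -> 1 (same)
  Node 6: index 3 -> 6 (moved)
  Node 7: index 5 -> 3 (moved)
Nodes that changed position: 0 3 4 6 7

Answer: 0 3 4 6 7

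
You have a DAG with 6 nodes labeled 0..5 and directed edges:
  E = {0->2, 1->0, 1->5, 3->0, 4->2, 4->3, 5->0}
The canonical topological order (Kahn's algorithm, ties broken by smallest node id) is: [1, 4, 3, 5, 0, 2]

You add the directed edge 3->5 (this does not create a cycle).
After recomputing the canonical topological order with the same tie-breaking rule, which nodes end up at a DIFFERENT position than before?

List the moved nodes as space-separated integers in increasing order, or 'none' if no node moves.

Answer: none

Derivation:
Old toposort: [1, 4, 3, 5, 0, 2]
Added edge 3->5
Recompute Kahn (smallest-id tiebreak):
  initial in-degrees: [3, 0, 2, 1, 0, 2]
  ready (indeg=0): [1, 4]
  pop 1: indeg[0]->2; indeg[5]->1 | ready=[4] | order so far=[1]
  pop 4: indeg[2]->1; indeg[3]->0 | ready=[3] | order so far=[1, 4]
  pop 3: indeg[0]->1; indeg[5]->0 | ready=[5] | order so far=[1, 4, 3]
  pop 5: indeg[0]->0 | ready=[0] | order so far=[1, 4, 3, 5]
  pop 0: indeg[2]->0 | ready=[2] | order so far=[1, 4, 3, 5, 0]
  pop 2: no out-edges | ready=[] | order so far=[1, 4, 3, 5, 0, 2]
New canonical toposort: [1, 4, 3, 5, 0, 2]
Compare positions:
  Node 0: index 4 -> 4 (same)
  Node 1: index 0 -> 0 (same)
  Node 2: index 5 -> 5 (same)
  Node 3: index 2 -> 2 (same)
  Node 4: index 1 -> 1 (same)
  Node 5: index 3 -> 3 (same)
Nodes that changed position: none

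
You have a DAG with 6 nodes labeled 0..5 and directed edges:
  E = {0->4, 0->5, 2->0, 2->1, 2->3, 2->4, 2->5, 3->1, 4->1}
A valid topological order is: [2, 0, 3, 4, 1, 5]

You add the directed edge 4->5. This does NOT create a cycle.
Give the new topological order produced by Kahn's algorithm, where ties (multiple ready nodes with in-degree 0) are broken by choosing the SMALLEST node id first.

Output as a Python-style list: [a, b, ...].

Old toposort: [2, 0, 3, 4, 1, 5]
Added edge: 4->5
Position of 4 (3) < position of 5 (5). Old order still valid.
Run Kahn's algorithm (break ties by smallest node id):
  initial in-degrees: [1, 3, 0, 1, 2, 3]
  ready (indeg=0): [2]
  pop 2: indeg[0]->0; indeg[1]->2; indeg[3]->0; indeg[4]->1; indeg[5]->2 | ready=[0, 3] | order so far=[2]
  pop 0: indeg[4]->0; indeg[5]->1 | ready=[3, 4] | order so far=[2, 0]
  pop 3: indeg[1]->1 | ready=[4] | order so far=[2, 0, 3]
  pop 4: indeg[1]->0; indeg[5]->0 | ready=[1, 5] | order so far=[2, 0, 3, 4]
  pop 1: no out-edges | ready=[5] | order so far=[2, 0, 3, 4, 1]
  pop 5: no out-edges | ready=[] | order so far=[2, 0, 3, 4, 1, 5]
  Result: [2, 0, 3, 4, 1, 5]

Answer: [2, 0, 3, 4, 1, 5]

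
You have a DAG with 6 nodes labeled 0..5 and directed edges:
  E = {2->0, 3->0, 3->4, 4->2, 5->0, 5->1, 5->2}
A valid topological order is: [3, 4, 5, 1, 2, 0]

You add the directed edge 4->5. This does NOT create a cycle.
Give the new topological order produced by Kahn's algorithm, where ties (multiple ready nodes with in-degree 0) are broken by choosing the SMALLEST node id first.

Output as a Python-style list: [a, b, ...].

Answer: [3, 4, 5, 1, 2, 0]

Derivation:
Old toposort: [3, 4, 5, 1, 2, 0]
Added edge: 4->5
Position of 4 (1) < position of 5 (2). Old order still valid.
Run Kahn's algorithm (break ties by smallest node id):
  initial in-degrees: [3, 1, 2, 0, 1, 1]
  ready (indeg=0): [3]
  pop 3: indeg[0]->2; indeg[4]->0 | ready=[4] | order so far=[3]
  pop 4: indeg[2]->1; indeg[5]->0 | ready=[5] | order so far=[3, 4]
  pop 5: indeg[0]->1; indeg[1]->0; indeg[2]->0 | ready=[1, 2] | order so far=[3, 4, 5]
  pop 1: no out-edges | ready=[2] | order so far=[3, 4, 5, 1]
  pop 2: indeg[0]->0 | ready=[0] | order so far=[3, 4, 5, 1, 2]
  pop 0: no out-edges | ready=[] | order so far=[3, 4, 5, 1, 2, 0]
  Result: [3, 4, 5, 1, 2, 0]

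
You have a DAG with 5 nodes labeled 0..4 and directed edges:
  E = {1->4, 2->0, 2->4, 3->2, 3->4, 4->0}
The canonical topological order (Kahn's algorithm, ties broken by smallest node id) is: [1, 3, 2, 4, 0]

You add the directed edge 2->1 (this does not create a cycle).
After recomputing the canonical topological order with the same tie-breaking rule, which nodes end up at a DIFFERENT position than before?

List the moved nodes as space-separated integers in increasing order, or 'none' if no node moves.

Answer: 1 2 3

Derivation:
Old toposort: [1, 3, 2, 4, 0]
Added edge 2->1
Recompute Kahn (smallest-id tiebreak):
  initial in-degrees: [2, 1, 1, 0, 3]
  ready (indeg=0): [3]
  pop 3: indeg[2]->0; indeg[4]->2 | ready=[2] | order so far=[3]
  pop 2: indeg[0]->1; indeg[1]->0; indeg[4]->1 | ready=[1] | order so far=[3, 2]
  pop 1: indeg[4]->0 | ready=[4] | order so far=[3, 2, 1]
  pop 4: indeg[0]->0 | ready=[0] | order so far=[3, 2, 1, 4]
  pop 0: no out-edges | ready=[] | order so far=[3, 2, 1, 4, 0]
New canonical toposort: [3, 2, 1, 4, 0]
Compare positions:
  Node 0: index 4 -> 4 (same)
  Node 1: index 0 -> 2 (moved)
  Node 2: index 2 -> 1 (moved)
  Node 3: index 1 -> 0 (moved)
  Node 4: index 3 -> 3 (same)
Nodes that changed position: 1 2 3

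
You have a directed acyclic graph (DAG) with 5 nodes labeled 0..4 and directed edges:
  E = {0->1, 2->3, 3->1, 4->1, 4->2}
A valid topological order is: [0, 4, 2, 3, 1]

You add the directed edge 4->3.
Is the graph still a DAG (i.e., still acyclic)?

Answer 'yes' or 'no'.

Answer: yes

Derivation:
Given toposort: [0, 4, 2, 3, 1]
Position of 4: index 1; position of 3: index 3
New edge 4->3: forward
Forward edge: respects the existing order. Still a DAG, same toposort still valid.
Still a DAG? yes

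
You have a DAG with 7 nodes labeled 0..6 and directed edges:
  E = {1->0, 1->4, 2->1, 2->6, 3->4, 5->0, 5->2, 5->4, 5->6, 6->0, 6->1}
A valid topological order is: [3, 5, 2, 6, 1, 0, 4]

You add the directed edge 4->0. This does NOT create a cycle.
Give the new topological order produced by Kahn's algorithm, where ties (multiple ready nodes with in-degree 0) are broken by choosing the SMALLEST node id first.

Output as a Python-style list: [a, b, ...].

Old toposort: [3, 5, 2, 6, 1, 0, 4]
Added edge: 4->0
Position of 4 (6) > position of 0 (5). Must reorder: 4 must now come before 0.
Run Kahn's algorithm (break ties by smallest node id):
  initial in-degrees: [4, 2, 1, 0, 3, 0, 2]
  ready (indeg=0): [3, 5]
  pop 3: indeg[4]->2 | ready=[5] | order so far=[3]
  pop 5: indeg[0]->3; indeg[2]->0; indeg[4]->1; indeg[6]->1 | ready=[2] | order so far=[3, 5]
  pop 2: indeg[1]->1; indeg[6]->0 | ready=[6] | order so far=[3, 5, 2]
  pop 6: indeg[0]->2; indeg[1]->0 | ready=[1] | order so far=[3, 5, 2, 6]
  pop 1: indeg[0]->1; indeg[4]->0 | ready=[4] | order so far=[3, 5, 2, 6, 1]
  pop 4: indeg[0]->0 | ready=[0] | order so far=[3, 5, 2, 6, 1, 4]
  pop 0: no out-edges | ready=[] | order so far=[3, 5, 2, 6, 1, 4, 0]
  Result: [3, 5, 2, 6, 1, 4, 0]

Answer: [3, 5, 2, 6, 1, 4, 0]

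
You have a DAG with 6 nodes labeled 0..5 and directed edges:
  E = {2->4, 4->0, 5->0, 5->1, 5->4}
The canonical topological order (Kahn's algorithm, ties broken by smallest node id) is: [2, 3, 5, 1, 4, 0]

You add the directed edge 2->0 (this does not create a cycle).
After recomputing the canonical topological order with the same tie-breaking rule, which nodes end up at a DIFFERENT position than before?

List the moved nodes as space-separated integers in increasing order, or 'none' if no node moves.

Answer: none

Derivation:
Old toposort: [2, 3, 5, 1, 4, 0]
Added edge 2->0
Recompute Kahn (smallest-id tiebreak):
  initial in-degrees: [3, 1, 0, 0, 2, 0]
  ready (indeg=0): [2, 3, 5]
  pop 2: indeg[0]->2; indeg[4]->1 | ready=[3, 5] | order so far=[2]
  pop 3: no out-edges | ready=[5] | order so far=[2, 3]
  pop 5: indeg[0]->1; indeg[1]->0; indeg[4]->0 | ready=[1, 4] | order so far=[2, 3, 5]
  pop 1: no out-edges | ready=[4] | order so far=[2, 3, 5, 1]
  pop 4: indeg[0]->0 | ready=[0] | order so far=[2, 3, 5, 1, 4]
  pop 0: no out-edges | ready=[] | order so far=[2, 3, 5, 1, 4, 0]
New canonical toposort: [2, 3, 5, 1, 4, 0]
Compare positions:
  Node 0: index 5 -> 5 (same)
  Node 1: index 3 -> 3 (same)
  Node 2: index 0 -> 0 (same)
  Node 3: index 1 -> 1 (same)
  Node 4: index 4 -> 4 (same)
  Node 5: index 2 -> 2 (same)
Nodes that changed position: none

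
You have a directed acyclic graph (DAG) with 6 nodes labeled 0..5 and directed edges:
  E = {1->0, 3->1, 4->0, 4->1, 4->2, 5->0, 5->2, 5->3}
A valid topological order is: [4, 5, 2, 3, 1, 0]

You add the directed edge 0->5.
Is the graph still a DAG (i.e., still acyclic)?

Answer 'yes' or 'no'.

Given toposort: [4, 5, 2, 3, 1, 0]
Position of 0: index 5; position of 5: index 1
New edge 0->5: backward (u after v in old order)
Backward edge: old toposort is now invalid. Check if this creates a cycle.
Does 5 already reach 0? Reachable from 5: [0, 1, 2, 3, 5]. YES -> cycle!
Still a DAG? no

Answer: no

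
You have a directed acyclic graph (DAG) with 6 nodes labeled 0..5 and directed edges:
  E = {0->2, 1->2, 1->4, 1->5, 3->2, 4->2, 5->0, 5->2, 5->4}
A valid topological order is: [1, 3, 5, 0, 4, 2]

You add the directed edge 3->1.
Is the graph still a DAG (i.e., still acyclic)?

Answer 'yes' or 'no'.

Answer: yes

Derivation:
Given toposort: [1, 3, 5, 0, 4, 2]
Position of 3: index 1; position of 1: index 0
New edge 3->1: backward (u after v in old order)
Backward edge: old toposort is now invalid. Check if this creates a cycle.
Does 1 already reach 3? Reachable from 1: [0, 1, 2, 4, 5]. NO -> still a DAG (reorder needed).
Still a DAG? yes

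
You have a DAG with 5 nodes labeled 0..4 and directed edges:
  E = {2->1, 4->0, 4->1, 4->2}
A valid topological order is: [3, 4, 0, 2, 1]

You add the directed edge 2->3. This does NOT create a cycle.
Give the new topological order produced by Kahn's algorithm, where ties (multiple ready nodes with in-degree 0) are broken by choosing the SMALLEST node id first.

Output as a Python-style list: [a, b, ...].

Answer: [4, 0, 2, 1, 3]

Derivation:
Old toposort: [3, 4, 0, 2, 1]
Added edge: 2->3
Position of 2 (3) > position of 3 (0). Must reorder: 2 must now come before 3.
Run Kahn's algorithm (break ties by smallest node id):
  initial in-degrees: [1, 2, 1, 1, 0]
  ready (indeg=0): [4]
  pop 4: indeg[0]->0; indeg[1]->1; indeg[2]->0 | ready=[0, 2] | order so far=[4]
  pop 0: no out-edges | ready=[2] | order so far=[4, 0]
  pop 2: indeg[1]->0; indeg[3]->0 | ready=[1, 3] | order so far=[4, 0, 2]
  pop 1: no out-edges | ready=[3] | order so far=[4, 0, 2, 1]
  pop 3: no out-edges | ready=[] | order so far=[4, 0, 2, 1, 3]
  Result: [4, 0, 2, 1, 3]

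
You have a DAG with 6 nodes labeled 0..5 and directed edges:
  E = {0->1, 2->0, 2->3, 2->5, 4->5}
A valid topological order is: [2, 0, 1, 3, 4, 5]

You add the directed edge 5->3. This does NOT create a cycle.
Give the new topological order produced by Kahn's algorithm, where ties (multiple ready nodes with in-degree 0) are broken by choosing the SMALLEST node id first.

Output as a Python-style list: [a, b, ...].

Answer: [2, 0, 1, 4, 5, 3]

Derivation:
Old toposort: [2, 0, 1, 3, 4, 5]
Added edge: 5->3
Position of 5 (5) > position of 3 (3). Must reorder: 5 must now come before 3.
Run Kahn's algorithm (break ties by smallest node id):
  initial in-degrees: [1, 1, 0, 2, 0, 2]
  ready (indeg=0): [2, 4]
  pop 2: indeg[0]->0; indeg[3]->1; indeg[5]->1 | ready=[0, 4] | order so far=[2]
  pop 0: indeg[1]->0 | ready=[1, 4] | order so far=[2, 0]
  pop 1: no out-edges | ready=[4] | order so far=[2, 0, 1]
  pop 4: indeg[5]->0 | ready=[5] | order so far=[2, 0, 1, 4]
  pop 5: indeg[3]->0 | ready=[3] | order so far=[2, 0, 1, 4, 5]
  pop 3: no out-edges | ready=[] | order so far=[2, 0, 1, 4, 5, 3]
  Result: [2, 0, 1, 4, 5, 3]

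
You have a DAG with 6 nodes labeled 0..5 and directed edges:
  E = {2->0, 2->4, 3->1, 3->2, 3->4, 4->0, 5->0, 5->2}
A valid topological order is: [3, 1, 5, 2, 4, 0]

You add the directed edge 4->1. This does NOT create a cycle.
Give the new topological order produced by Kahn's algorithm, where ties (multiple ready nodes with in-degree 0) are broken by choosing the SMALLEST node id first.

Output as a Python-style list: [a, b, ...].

Answer: [3, 5, 2, 4, 0, 1]

Derivation:
Old toposort: [3, 1, 5, 2, 4, 0]
Added edge: 4->1
Position of 4 (4) > position of 1 (1). Must reorder: 4 must now come before 1.
Run Kahn's algorithm (break ties by smallest node id):
  initial in-degrees: [3, 2, 2, 0, 2, 0]
  ready (indeg=0): [3, 5]
  pop 3: indeg[1]->1; indeg[2]->1; indeg[4]->1 | ready=[5] | order so far=[3]
  pop 5: indeg[0]->2; indeg[2]->0 | ready=[2] | order so far=[3, 5]
  pop 2: indeg[0]->1; indeg[4]->0 | ready=[4] | order so far=[3, 5, 2]
  pop 4: indeg[0]->0; indeg[1]->0 | ready=[0, 1] | order so far=[3, 5, 2, 4]
  pop 0: no out-edges | ready=[1] | order so far=[3, 5, 2, 4, 0]
  pop 1: no out-edges | ready=[] | order so far=[3, 5, 2, 4, 0, 1]
  Result: [3, 5, 2, 4, 0, 1]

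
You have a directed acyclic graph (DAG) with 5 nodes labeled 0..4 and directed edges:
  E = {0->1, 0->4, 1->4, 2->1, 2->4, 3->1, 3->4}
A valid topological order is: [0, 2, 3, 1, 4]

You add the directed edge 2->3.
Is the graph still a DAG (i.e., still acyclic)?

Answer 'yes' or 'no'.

Answer: yes

Derivation:
Given toposort: [0, 2, 3, 1, 4]
Position of 2: index 1; position of 3: index 2
New edge 2->3: forward
Forward edge: respects the existing order. Still a DAG, same toposort still valid.
Still a DAG? yes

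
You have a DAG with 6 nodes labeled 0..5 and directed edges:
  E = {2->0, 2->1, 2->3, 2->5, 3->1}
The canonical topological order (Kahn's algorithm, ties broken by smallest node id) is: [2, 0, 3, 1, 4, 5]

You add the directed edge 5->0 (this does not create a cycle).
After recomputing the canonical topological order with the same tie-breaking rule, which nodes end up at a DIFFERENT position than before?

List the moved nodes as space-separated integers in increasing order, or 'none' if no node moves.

Old toposort: [2, 0, 3, 1, 4, 5]
Added edge 5->0
Recompute Kahn (smallest-id tiebreak):
  initial in-degrees: [2, 2, 0, 1, 0, 1]
  ready (indeg=0): [2, 4]
  pop 2: indeg[0]->1; indeg[1]->1; indeg[3]->0; indeg[5]->0 | ready=[3, 4, 5] | order so far=[2]
  pop 3: indeg[1]->0 | ready=[1, 4, 5] | order so far=[2, 3]
  pop 1: no out-edges | ready=[4, 5] | order so far=[2, 3, 1]
  pop 4: no out-edges | ready=[5] | order so far=[2, 3, 1, 4]
  pop 5: indeg[0]->0 | ready=[0] | order so far=[2, 3, 1, 4, 5]
  pop 0: no out-edges | ready=[] | order so far=[2, 3, 1, 4, 5, 0]
New canonical toposort: [2, 3, 1, 4, 5, 0]
Compare positions:
  Node 0: index 1 -> 5 (moved)
  Node 1: index 3 -> 2 (moved)
  Node 2: index 0 -> 0 (same)
  Node 3: index 2 -> 1 (moved)
  Node 4: index 4 -> 3 (moved)
  Node 5: index 5 -> 4 (moved)
Nodes that changed position: 0 1 3 4 5

Answer: 0 1 3 4 5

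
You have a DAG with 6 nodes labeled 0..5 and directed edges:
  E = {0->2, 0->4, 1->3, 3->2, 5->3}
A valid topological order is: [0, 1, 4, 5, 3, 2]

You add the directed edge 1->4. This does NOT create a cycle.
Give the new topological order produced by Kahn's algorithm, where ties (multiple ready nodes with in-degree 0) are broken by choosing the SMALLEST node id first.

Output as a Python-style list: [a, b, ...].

Old toposort: [0, 1, 4, 5, 3, 2]
Added edge: 1->4
Position of 1 (1) < position of 4 (2). Old order still valid.
Run Kahn's algorithm (break ties by smallest node id):
  initial in-degrees: [0, 0, 2, 2, 2, 0]
  ready (indeg=0): [0, 1, 5]
  pop 0: indeg[2]->1; indeg[4]->1 | ready=[1, 5] | order so far=[0]
  pop 1: indeg[3]->1; indeg[4]->0 | ready=[4, 5] | order so far=[0, 1]
  pop 4: no out-edges | ready=[5] | order so far=[0, 1, 4]
  pop 5: indeg[3]->0 | ready=[3] | order so far=[0, 1, 4, 5]
  pop 3: indeg[2]->0 | ready=[2] | order so far=[0, 1, 4, 5, 3]
  pop 2: no out-edges | ready=[] | order so far=[0, 1, 4, 5, 3, 2]
  Result: [0, 1, 4, 5, 3, 2]

Answer: [0, 1, 4, 5, 3, 2]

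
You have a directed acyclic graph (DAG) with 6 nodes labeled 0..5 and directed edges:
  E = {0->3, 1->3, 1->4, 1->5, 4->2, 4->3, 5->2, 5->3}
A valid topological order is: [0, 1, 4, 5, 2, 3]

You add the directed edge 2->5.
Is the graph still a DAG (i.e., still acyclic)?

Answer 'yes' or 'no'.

Given toposort: [0, 1, 4, 5, 2, 3]
Position of 2: index 4; position of 5: index 3
New edge 2->5: backward (u after v in old order)
Backward edge: old toposort is now invalid. Check if this creates a cycle.
Does 5 already reach 2? Reachable from 5: [2, 3, 5]. YES -> cycle!
Still a DAG? no

Answer: no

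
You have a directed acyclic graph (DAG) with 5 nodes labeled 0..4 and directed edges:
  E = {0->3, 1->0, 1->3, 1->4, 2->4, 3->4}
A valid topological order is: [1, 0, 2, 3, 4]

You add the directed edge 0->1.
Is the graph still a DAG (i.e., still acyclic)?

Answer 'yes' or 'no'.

Answer: no

Derivation:
Given toposort: [1, 0, 2, 3, 4]
Position of 0: index 1; position of 1: index 0
New edge 0->1: backward (u after v in old order)
Backward edge: old toposort is now invalid. Check if this creates a cycle.
Does 1 already reach 0? Reachable from 1: [0, 1, 3, 4]. YES -> cycle!
Still a DAG? no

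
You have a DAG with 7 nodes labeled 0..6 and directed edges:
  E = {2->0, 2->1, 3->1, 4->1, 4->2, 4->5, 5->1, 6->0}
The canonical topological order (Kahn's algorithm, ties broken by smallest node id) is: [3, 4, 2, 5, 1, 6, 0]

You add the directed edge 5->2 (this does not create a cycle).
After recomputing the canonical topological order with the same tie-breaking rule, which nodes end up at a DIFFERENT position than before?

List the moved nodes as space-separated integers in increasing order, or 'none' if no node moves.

Old toposort: [3, 4, 2, 5, 1, 6, 0]
Added edge 5->2
Recompute Kahn (smallest-id tiebreak):
  initial in-degrees: [2, 4, 2, 0, 0, 1, 0]
  ready (indeg=0): [3, 4, 6]
  pop 3: indeg[1]->3 | ready=[4, 6] | order so far=[3]
  pop 4: indeg[1]->2; indeg[2]->1; indeg[5]->0 | ready=[5, 6] | order so far=[3, 4]
  pop 5: indeg[1]->1; indeg[2]->0 | ready=[2, 6] | order so far=[3, 4, 5]
  pop 2: indeg[0]->1; indeg[1]->0 | ready=[1, 6] | order so far=[3, 4, 5, 2]
  pop 1: no out-edges | ready=[6] | order so far=[3, 4, 5, 2, 1]
  pop 6: indeg[0]->0 | ready=[0] | order so far=[3, 4, 5, 2, 1, 6]
  pop 0: no out-edges | ready=[] | order so far=[3, 4, 5, 2, 1, 6, 0]
New canonical toposort: [3, 4, 5, 2, 1, 6, 0]
Compare positions:
  Node 0: index 6 -> 6 (same)
  Node 1: index 4 -> 4 (same)
  Node 2: index 2 -> 3 (moved)
  Node 3: index 0 -> 0 (same)
  Node 4: index 1 -> 1 (same)
  Node 5: index 3 -> 2 (moved)
  Node 6: index 5 -> 5 (same)
Nodes that changed position: 2 5

Answer: 2 5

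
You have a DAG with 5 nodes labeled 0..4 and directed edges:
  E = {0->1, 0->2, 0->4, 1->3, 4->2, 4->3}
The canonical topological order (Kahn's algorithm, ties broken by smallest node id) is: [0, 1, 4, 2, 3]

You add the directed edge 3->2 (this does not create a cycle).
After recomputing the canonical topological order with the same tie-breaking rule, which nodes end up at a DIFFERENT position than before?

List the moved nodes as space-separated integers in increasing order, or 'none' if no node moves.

Old toposort: [0, 1, 4, 2, 3]
Added edge 3->2
Recompute Kahn (smallest-id tiebreak):
  initial in-degrees: [0, 1, 3, 2, 1]
  ready (indeg=0): [0]
  pop 0: indeg[1]->0; indeg[2]->2; indeg[4]->0 | ready=[1, 4] | order so far=[0]
  pop 1: indeg[3]->1 | ready=[4] | order so far=[0, 1]
  pop 4: indeg[2]->1; indeg[3]->0 | ready=[3] | order so far=[0, 1, 4]
  pop 3: indeg[2]->0 | ready=[2] | order so far=[0, 1, 4, 3]
  pop 2: no out-edges | ready=[] | order so far=[0, 1, 4, 3, 2]
New canonical toposort: [0, 1, 4, 3, 2]
Compare positions:
  Node 0: index 0 -> 0 (same)
  Node 1: index 1 -> 1 (same)
  Node 2: index 3 -> 4 (moved)
  Node 3: index 4 -> 3 (moved)
  Node 4: index 2 -> 2 (same)
Nodes that changed position: 2 3

Answer: 2 3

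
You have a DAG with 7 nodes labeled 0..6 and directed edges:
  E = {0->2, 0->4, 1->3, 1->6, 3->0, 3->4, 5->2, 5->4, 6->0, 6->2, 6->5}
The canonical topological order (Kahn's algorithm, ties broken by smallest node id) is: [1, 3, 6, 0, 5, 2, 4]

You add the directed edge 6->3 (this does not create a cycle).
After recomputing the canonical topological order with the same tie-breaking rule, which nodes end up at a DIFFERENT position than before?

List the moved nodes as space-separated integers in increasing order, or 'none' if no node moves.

Answer: 3 6

Derivation:
Old toposort: [1, 3, 6, 0, 5, 2, 4]
Added edge 6->3
Recompute Kahn (smallest-id tiebreak):
  initial in-degrees: [2, 0, 3, 2, 3, 1, 1]
  ready (indeg=0): [1]
  pop 1: indeg[3]->1; indeg[6]->0 | ready=[6] | order so far=[1]
  pop 6: indeg[0]->1; indeg[2]->2; indeg[3]->0; indeg[5]->0 | ready=[3, 5] | order so far=[1, 6]
  pop 3: indeg[0]->0; indeg[4]->2 | ready=[0, 5] | order so far=[1, 6, 3]
  pop 0: indeg[2]->1; indeg[4]->1 | ready=[5] | order so far=[1, 6, 3, 0]
  pop 5: indeg[2]->0; indeg[4]->0 | ready=[2, 4] | order so far=[1, 6, 3, 0, 5]
  pop 2: no out-edges | ready=[4] | order so far=[1, 6, 3, 0, 5, 2]
  pop 4: no out-edges | ready=[] | order so far=[1, 6, 3, 0, 5, 2, 4]
New canonical toposort: [1, 6, 3, 0, 5, 2, 4]
Compare positions:
  Node 0: index 3 -> 3 (same)
  Node 1: index 0 -> 0 (same)
  Node 2: index 5 -> 5 (same)
  Node 3: index 1 -> 2 (moved)
  Node 4: index 6 -> 6 (same)
  Node 5: index 4 -> 4 (same)
  Node 6: index 2 -> 1 (moved)
Nodes that changed position: 3 6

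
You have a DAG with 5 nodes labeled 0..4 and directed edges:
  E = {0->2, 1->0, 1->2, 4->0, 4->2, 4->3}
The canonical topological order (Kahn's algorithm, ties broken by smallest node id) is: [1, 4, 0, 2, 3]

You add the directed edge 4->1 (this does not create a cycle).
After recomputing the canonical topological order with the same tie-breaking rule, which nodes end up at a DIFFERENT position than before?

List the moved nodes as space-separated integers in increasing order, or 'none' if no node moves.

Answer: 1 4

Derivation:
Old toposort: [1, 4, 0, 2, 3]
Added edge 4->1
Recompute Kahn (smallest-id tiebreak):
  initial in-degrees: [2, 1, 3, 1, 0]
  ready (indeg=0): [4]
  pop 4: indeg[0]->1; indeg[1]->0; indeg[2]->2; indeg[3]->0 | ready=[1, 3] | order so far=[4]
  pop 1: indeg[0]->0; indeg[2]->1 | ready=[0, 3] | order so far=[4, 1]
  pop 0: indeg[2]->0 | ready=[2, 3] | order so far=[4, 1, 0]
  pop 2: no out-edges | ready=[3] | order so far=[4, 1, 0, 2]
  pop 3: no out-edges | ready=[] | order so far=[4, 1, 0, 2, 3]
New canonical toposort: [4, 1, 0, 2, 3]
Compare positions:
  Node 0: index 2 -> 2 (same)
  Node 1: index 0 -> 1 (moved)
  Node 2: index 3 -> 3 (same)
  Node 3: index 4 -> 4 (same)
  Node 4: index 1 -> 0 (moved)
Nodes that changed position: 1 4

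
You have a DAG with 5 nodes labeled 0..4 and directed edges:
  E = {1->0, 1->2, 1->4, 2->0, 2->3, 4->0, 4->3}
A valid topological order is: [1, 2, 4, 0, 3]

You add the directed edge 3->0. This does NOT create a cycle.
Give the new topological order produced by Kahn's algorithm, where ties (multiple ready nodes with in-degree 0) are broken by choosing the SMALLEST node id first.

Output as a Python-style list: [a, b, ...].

Old toposort: [1, 2, 4, 0, 3]
Added edge: 3->0
Position of 3 (4) > position of 0 (3). Must reorder: 3 must now come before 0.
Run Kahn's algorithm (break ties by smallest node id):
  initial in-degrees: [4, 0, 1, 2, 1]
  ready (indeg=0): [1]
  pop 1: indeg[0]->3; indeg[2]->0; indeg[4]->0 | ready=[2, 4] | order so far=[1]
  pop 2: indeg[0]->2; indeg[3]->1 | ready=[4] | order so far=[1, 2]
  pop 4: indeg[0]->1; indeg[3]->0 | ready=[3] | order so far=[1, 2, 4]
  pop 3: indeg[0]->0 | ready=[0] | order so far=[1, 2, 4, 3]
  pop 0: no out-edges | ready=[] | order so far=[1, 2, 4, 3, 0]
  Result: [1, 2, 4, 3, 0]

Answer: [1, 2, 4, 3, 0]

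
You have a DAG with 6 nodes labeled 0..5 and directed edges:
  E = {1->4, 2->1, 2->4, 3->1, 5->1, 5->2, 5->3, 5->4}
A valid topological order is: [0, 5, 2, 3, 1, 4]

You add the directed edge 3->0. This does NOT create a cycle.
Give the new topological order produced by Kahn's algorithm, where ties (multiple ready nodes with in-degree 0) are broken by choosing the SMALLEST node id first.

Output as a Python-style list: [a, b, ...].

Old toposort: [0, 5, 2, 3, 1, 4]
Added edge: 3->0
Position of 3 (3) > position of 0 (0). Must reorder: 3 must now come before 0.
Run Kahn's algorithm (break ties by smallest node id):
  initial in-degrees: [1, 3, 1, 1, 3, 0]
  ready (indeg=0): [5]
  pop 5: indeg[1]->2; indeg[2]->0; indeg[3]->0; indeg[4]->2 | ready=[2, 3] | order so far=[5]
  pop 2: indeg[1]->1; indeg[4]->1 | ready=[3] | order so far=[5, 2]
  pop 3: indeg[0]->0; indeg[1]->0 | ready=[0, 1] | order so far=[5, 2, 3]
  pop 0: no out-edges | ready=[1] | order so far=[5, 2, 3, 0]
  pop 1: indeg[4]->0 | ready=[4] | order so far=[5, 2, 3, 0, 1]
  pop 4: no out-edges | ready=[] | order so far=[5, 2, 3, 0, 1, 4]
  Result: [5, 2, 3, 0, 1, 4]

Answer: [5, 2, 3, 0, 1, 4]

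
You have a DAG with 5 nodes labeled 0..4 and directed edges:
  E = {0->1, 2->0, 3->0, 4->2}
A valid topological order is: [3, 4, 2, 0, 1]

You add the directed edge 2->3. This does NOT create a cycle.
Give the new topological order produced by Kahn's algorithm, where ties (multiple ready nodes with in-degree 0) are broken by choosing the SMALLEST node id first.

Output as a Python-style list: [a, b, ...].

Answer: [4, 2, 3, 0, 1]

Derivation:
Old toposort: [3, 4, 2, 0, 1]
Added edge: 2->3
Position of 2 (2) > position of 3 (0). Must reorder: 2 must now come before 3.
Run Kahn's algorithm (break ties by smallest node id):
  initial in-degrees: [2, 1, 1, 1, 0]
  ready (indeg=0): [4]
  pop 4: indeg[2]->0 | ready=[2] | order so far=[4]
  pop 2: indeg[0]->1; indeg[3]->0 | ready=[3] | order so far=[4, 2]
  pop 3: indeg[0]->0 | ready=[0] | order so far=[4, 2, 3]
  pop 0: indeg[1]->0 | ready=[1] | order so far=[4, 2, 3, 0]
  pop 1: no out-edges | ready=[] | order so far=[4, 2, 3, 0, 1]
  Result: [4, 2, 3, 0, 1]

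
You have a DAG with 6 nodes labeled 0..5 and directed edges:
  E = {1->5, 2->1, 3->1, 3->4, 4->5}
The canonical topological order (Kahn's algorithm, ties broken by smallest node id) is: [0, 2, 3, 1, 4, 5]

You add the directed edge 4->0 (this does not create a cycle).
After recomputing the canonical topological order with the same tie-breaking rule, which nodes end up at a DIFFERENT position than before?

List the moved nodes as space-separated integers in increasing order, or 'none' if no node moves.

Answer: 0 1 2 3 4

Derivation:
Old toposort: [0, 2, 3, 1, 4, 5]
Added edge 4->0
Recompute Kahn (smallest-id tiebreak):
  initial in-degrees: [1, 2, 0, 0, 1, 2]
  ready (indeg=0): [2, 3]
  pop 2: indeg[1]->1 | ready=[3] | order so far=[2]
  pop 3: indeg[1]->0; indeg[4]->0 | ready=[1, 4] | order so far=[2, 3]
  pop 1: indeg[5]->1 | ready=[4] | order so far=[2, 3, 1]
  pop 4: indeg[0]->0; indeg[5]->0 | ready=[0, 5] | order so far=[2, 3, 1, 4]
  pop 0: no out-edges | ready=[5] | order so far=[2, 3, 1, 4, 0]
  pop 5: no out-edges | ready=[] | order so far=[2, 3, 1, 4, 0, 5]
New canonical toposort: [2, 3, 1, 4, 0, 5]
Compare positions:
  Node 0: index 0 -> 4 (moved)
  Node 1: index 3 -> 2 (moved)
  Node 2: index 1 -> 0 (moved)
  Node 3: index 2 -> 1 (moved)
  Node 4: index 4 -> 3 (moved)
  Node 5: index 5 -> 5 (same)
Nodes that changed position: 0 1 2 3 4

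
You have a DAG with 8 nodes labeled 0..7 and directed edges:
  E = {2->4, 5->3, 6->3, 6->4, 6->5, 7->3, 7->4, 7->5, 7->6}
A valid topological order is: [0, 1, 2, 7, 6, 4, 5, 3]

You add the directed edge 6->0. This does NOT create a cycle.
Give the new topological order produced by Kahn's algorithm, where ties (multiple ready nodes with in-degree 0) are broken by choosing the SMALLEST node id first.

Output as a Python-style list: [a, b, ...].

Answer: [1, 2, 7, 6, 0, 4, 5, 3]

Derivation:
Old toposort: [0, 1, 2, 7, 6, 4, 5, 3]
Added edge: 6->0
Position of 6 (4) > position of 0 (0). Must reorder: 6 must now come before 0.
Run Kahn's algorithm (break ties by smallest node id):
  initial in-degrees: [1, 0, 0, 3, 3, 2, 1, 0]
  ready (indeg=0): [1, 2, 7]
  pop 1: no out-edges | ready=[2, 7] | order so far=[1]
  pop 2: indeg[4]->2 | ready=[7] | order so far=[1, 2]
  pop 7: indeg[3]->2; indeg[4]->1; indeg[5]->1; indeg[6]->0 | ready=[6] | order so far=[1, 2, 7]
  pop 6: indeg[0]->0; indeg[3]->1; indeg[4]->0; indeg[5]->0 | ready=[0, 4, 5] | order so far=[1, 2, 7, 6]
  pop 0: no out-edges | ready=[4, 5] | order so far=[1, 2, 7, 6, 0]
  pop 4: no out-edges | ready=[5] | order so far=[1, 2, 7, 6, 0, 4]
  pop 5: indeg[3]->0 | ready=[3] | order so far=[1, 2, 7, 6, 0, 4, 5]
  pop 3: no out-edges | ready=[] | order so far=[1, 2, 7, 6, 0, 4, 5, 3]
  Result: [1, 2, 7, 6, 0, 4, 5, 3]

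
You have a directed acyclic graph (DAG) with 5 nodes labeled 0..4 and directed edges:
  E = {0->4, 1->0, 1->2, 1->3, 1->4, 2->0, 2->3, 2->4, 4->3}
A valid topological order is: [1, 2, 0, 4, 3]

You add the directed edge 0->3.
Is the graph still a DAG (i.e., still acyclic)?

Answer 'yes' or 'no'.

Given toposort: [1, 2, 0, 4, 3]
Position of 0: index 2; position of 3: index 4
New edge 0->3: forward
Forward edge: respects the existing order. Still a DAG, same toposort still valid.
Still a DAG? yes

Answer: yes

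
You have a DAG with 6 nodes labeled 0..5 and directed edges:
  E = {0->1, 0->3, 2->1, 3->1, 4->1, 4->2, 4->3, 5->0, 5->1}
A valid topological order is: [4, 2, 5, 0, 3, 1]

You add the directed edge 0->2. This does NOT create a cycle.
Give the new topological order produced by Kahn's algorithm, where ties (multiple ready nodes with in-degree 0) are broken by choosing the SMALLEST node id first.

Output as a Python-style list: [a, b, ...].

Old toposort: [4, 2, 5, 0, 3, 1]
Added edge: 0->2
Position of 0 (3) > position of 2 (1). Must reorder: 0 must now come before 2.
Run Kahn's algorithm (break ties by smallest node id):
  initial in-degrees: [1, 5, 2, 2, 0, 0]
  ready (indeg=0): [4, 5]
  pop 4: indeg[1]->4; indeg[2]->1; indeg[3]->1 | ready=[5] | order so far=[4]
  pop 5: indeg[0]->0; indeg[1]->3 | ready=[0] | order so far=[4, 5]
  pop 0: indeg[1]->2; indeg[2]->0; indeg[3]->0 | ready=[2, 3] | order so far=[4, 5, 0]
  pop 2: indeg[1]->1 | ready=[3] | order so far=[4, 5, 0, 2]
  pop 3: indeg[1]->0 | ready=[1] | order so far=[4, 5, 0, 2, 3]
  pop 1: no out-edges | ready=[] | order so far=[4, 5, 0, 2, 3, 1]
  Result: [4, 5, 0, 2, 3, 1]

Answer: [4, 5, 0, 2, 3, 1]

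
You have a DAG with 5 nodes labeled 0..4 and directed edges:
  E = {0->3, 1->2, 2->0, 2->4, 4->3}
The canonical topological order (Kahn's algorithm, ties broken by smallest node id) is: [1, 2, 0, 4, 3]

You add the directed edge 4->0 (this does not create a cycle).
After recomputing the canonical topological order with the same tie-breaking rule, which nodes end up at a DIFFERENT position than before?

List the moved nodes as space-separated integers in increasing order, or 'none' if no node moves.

Answer: 0 4

Derivation:
Old toposort: [1, 2, 0, 4, 3]
Added edge 4->0
Recompute Kahn (smallest-id tiebreak):
  initial in-degrees: [2, 0, 1, 2, 1]
  ready (indeg=0): [1]
  pop 1: indeg[2]->0 | ready=[2] | order so far=[1]
  pop 2: indeg[0]->1; indeg[4]->0 | ready=[4] | order so far=[1, 2]
  pop 4: indeg[0]->0; indeg[3]->1 | ready=[0] | order so far=[1, 2, 4]
  pop 0: indeg[3]->0 | ready=[3] | order so far=[1, 2, 4, 0]
  pop 3: no out-edges | ready=[] | order so far=[1, 2, 4, 0, 3]
New canonical toposort: [1, 2, 4, 0, 3]
Compare positions:
  Node 0: index 2 -> 3 (moved)
  Node 1: index 0 -> 0 (same)
  Node 2: index 1 -> 1 (same)
  Node 3: index 4 -> 4 (same)
  Node 4: index 3 -> 2 (moved)
Nodes that changed position: 0 4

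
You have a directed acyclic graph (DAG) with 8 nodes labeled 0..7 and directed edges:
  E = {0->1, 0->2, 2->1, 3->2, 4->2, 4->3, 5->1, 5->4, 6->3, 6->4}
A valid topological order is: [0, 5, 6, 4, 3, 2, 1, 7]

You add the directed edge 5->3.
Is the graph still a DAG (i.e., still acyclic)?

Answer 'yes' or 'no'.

Given toposort: [0, 5, 6, 4, 3, 2, 1, 7]
Position of 5: index 1; position of 3: index 4
New edge 5->3: forward
Forward edge: respects the existing order. Still a DAG, same toposort still valid.
Still a DAG? yes

Answer: yes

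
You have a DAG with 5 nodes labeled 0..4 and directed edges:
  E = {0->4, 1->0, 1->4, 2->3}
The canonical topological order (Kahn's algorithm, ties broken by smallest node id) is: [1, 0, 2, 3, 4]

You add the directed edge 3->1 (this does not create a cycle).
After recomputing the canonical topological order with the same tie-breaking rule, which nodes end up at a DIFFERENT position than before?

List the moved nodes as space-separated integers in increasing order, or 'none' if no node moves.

Answer: 0 1 2 3

Derivation:
Old toposort: [1, 0, 2, 3, 4]
Added edge 3->1
Recompute Kahn (smallest-id tiebreak):
  initial in-degrees: [1, 1, 0, 1, 2]
  ready (indeg=0): [2]
  pop 2: indeg[3]->0 | ready=[3] | order so far=[2]
  pop 3: indeg[1]->0 | ready=[1] | order so far=[2, 3]
  pop 1: indeg[0]->0; indeg[4]->1 | ready=[0] | order so far=[2, 3, 1]
  pop 0: indeg[4]->0 | ready=[4] | order so far=[2, 3, 1, 0]
  pop 4: no out-edges | ready=[] | order so far=[2, 3, 1, 0, 4]
New canonical toposort: [2, 3, 1, 0, 4]
Compare positions:
  Node 0: index 1 -> 3 (moved)
  Node 1: index 0 -> 2 (moved)
  Node 2: index 2 -> 0 (moved)
  Node 3: index 3 -> 1 (moved)
  Node 4: index 4 -> 4 (same)
Nodes that changed position: 0 1 2 3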